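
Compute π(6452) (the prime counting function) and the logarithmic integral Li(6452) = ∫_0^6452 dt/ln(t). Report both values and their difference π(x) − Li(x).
π(6452) = 838;  Li(6452) ≈ 852.15;  π(x) − Li(x) ≈ -14.15.

Direct count of primes ≤ 6452 gives π(6452) = 838. Numerical evaluation of the logarithmic integral gives Li(6452) ≈ 852.15. The difference π(x) − Li(x) ≈ -14.15 is typically negative for small/moderate x (Li(x) overestimates), though Littlewood's theorem shows this sign changes infinitely often.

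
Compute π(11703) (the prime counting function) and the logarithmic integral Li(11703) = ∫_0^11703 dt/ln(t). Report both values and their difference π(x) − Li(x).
π(11703) = 1405;  Li(11703) ≈ 1429.44;  π(x) − Li(x) ≈ -24.44.

Direct count of primes ≤ 11703 gives π(11703) = 1405. Numerical evaluation of the logarithmic integral gives Li(11703) ≈ 1429.44. The difference π(x) − Li(x) ≈ -24.44 is typically negative for small/moderate x (Li(x) overestimates), though Littlewood's theorem shows this sign changes infinitely often.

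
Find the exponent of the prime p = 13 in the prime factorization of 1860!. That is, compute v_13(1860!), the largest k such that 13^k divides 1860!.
v_13(1860!) = 154

Legendre's formula: v_p(n!) = Σ_{k ≥ 1} ⌊n / p^k⌋. For p = 13, n = 1860, the terms are:
  ⌊1860/13^1⌋ = ⌊1860/13⌋ = 143
  ⌊1860/13^2⌋ = ⌊1860/169⌋ = 11
(the next term ⌊1860/13^3⌋ = 0, terminating the sum). Summing: v_13(1860!) = 143 + 11 = 154.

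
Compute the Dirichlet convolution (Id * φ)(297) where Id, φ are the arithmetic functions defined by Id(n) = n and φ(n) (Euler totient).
(Id * φ)(297) = 1701

Divisors of 297: [1, 3, 9, 11, 27, 33, 99, 297]. For each d | 297:
  d = 1: Id(1) · φ(297/1) = 1 · 180 = 180
  d = 3: Id(3) · φ(297/3) = 3 · 60 = 180
  d = 9: Id(9) · φ(297/9) = 9 · 20 = 180
  d = 11: Id(11) · φ(297/11) = 11 · 18 = 198
  d = 27: Id(27) · φ(297/27) = 27 · 10 = 270
  d = 33: Id(33) · φ(297/33) = 33 · 6 = 198
  d = 99: Id(99) · φ(297/99) = 99 · 2 = 198
  d = 297: Id(297) · φ(297/297) = 297 · 1 = 297
Summing: (Id * φ)(297) = 180 + 180 + 180 + 198 + 270 + 198 + 198 + 297 = 1701.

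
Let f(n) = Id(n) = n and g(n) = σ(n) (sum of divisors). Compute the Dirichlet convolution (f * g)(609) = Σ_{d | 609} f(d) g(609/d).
(Id * σ)(609) = 6195

Divisors of 609: [1, 3, 7, 21, 29, 87, 203, 609]. For each d | 609:
  d = 1: Id(1) · σ(609/1) = 1 · 960 = 960
  d = 3: Id(3) · σ(609/3) = 3 · 240 = 720
  d = 7: Id(7) · σ(609/7) = 7 · 120 = 840
  d = 21: Id(21) · σ(609/21) = 21 · 30 = 630
  d = 29: Id(29) · σ(609/29) = 29 · 32 = 928
  d = 87: Id(87) · σ(609/87) = 87 · 8 = 696
  d = 203: Id(203) · σ(609/203) = 203 · 4 = 812
  d = 609: Id(609) · σ(609/609) = 609 · 1 = 609
Summing: (Id * σ)(609) = 960 + 720 + 840 + 630 + 928 + 696 + 812 + 609 = 6195.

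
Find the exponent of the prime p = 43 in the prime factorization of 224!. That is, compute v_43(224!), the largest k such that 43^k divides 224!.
v_43(224!) = 5

Legendre's formula: v_p(n!) = Σ_{k ≥ 1} ⌊n / p^k⌋. For p = 43, n = 224, the terms are:
  ⌊224/43^1⌋ = ⌊224/43⌋ = 5
(the next term ⌊224/43^2⌋ = 0, terminating the sum). Summing: v_43(224!) = 5 = 5.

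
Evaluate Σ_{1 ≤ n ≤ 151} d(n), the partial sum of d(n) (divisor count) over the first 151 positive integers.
Σ_{n ≤ 151} d(n) = 782

Compute d(n) for each 1 ≤ n ≤ 151: d(1) = 1, d(2) = 2, d(3) = 2, d(4) = 3, d(5) = 2, d(6) = 4, d(7) = 2, d(8) = 4, d(9) = 3, d(10) = 4, d(11) = 2, d(12) = 6, d(13) = 2, d(14) = 4, d(15) = 4, d(16) = 5, d(17) = 2, d(18) = 6, d(19) = 2, d(20) = 6, d(21) = 4, d(22) = 4, d(23) = 2, d(24) = 8, d(25) = 3, d(26) = 4, d(27) = 4, d(28) = 6, d(29) = 2, d(30) = 8, d(31) = 2, d(32) = 6, d(33) = 4, d(34) = 4, d(35) = 4, d(36) = 9, d(37) = 2, d(38) = 4, d(39) = 4, d(40) = 8, d(41) = 2, d(42) = 8, d(43) = 2, d(44) = 6, d(45) = 6, d(46) = 4, d(47) = 2, d(48) = 10, d(49) = 3, d(50) = 6, d(51) = 4, d(52) = 6, d(53) = 2, d(54) = 8, d(55) = 4, d(56) = 8, d(57) = 4, d(58) = 4, d(59) = 2, d(60) = 12, d(61) = 2, d(62) = 4, d(63) = 6, d(64) = 7, d(65) = 4, d(66) = 8, d(67) = 2, d(68) = 6, d(69) = 4, d(70) = 8, d(71) = 2, d(72) = 12, d(73) = 2, d(74) = 4, d(75) = 6, d(76) = 6, d(77) = 4, d(78) = 8, d(79) = 2, d(80) = 10, d(81) = 5, d(82) = 4, d(83) = 2, d(84) = 12, d(85) = 4, d(86) = 4, d(87) = 4, d(88) = 8, d(89) = 2, d(90) = 12, d(91) = 4, d(92) = 6, d(93) = 4, d(94) = 4, d(95) = 4, d(96) = 12, d(97) = 2, d(98) = 6, d(99) = 6, d(100) = 9, d(101) = 2, d(102) = 8, d(103) = 2, d(104) = 8, d(105) = 8, d(106) = 4, d(107) = 2, d(108) = 12, d(109) = 2, d(110) = 8, d(111) = 4, d(112) = 10, d(113) = 2, d(114) = 8, d(115) = 4, d(116) = 6, d(117) = 6, d(118) = 4, d(119) = 4, d(120) = 16, d(121) = 3, d(122) = 4, d(123) = 4, d(124) = 6, d(125) = 4, d(126) = 12, d(127) = 2, d(128) = 8, d(129) = 4, d(130) = 8, d(131) = 2, d(132) = 12, d(133) = 4, d(134) = 4, d(135) = 8, d(136) = 8, d(137) = 2, d(138) = 8, d(139) = 2, d(140) = 12, d(141) = 4, d(142) = 4, d(143) = 4, d(144) = 15, d(145) = 4, d(146) = 4, d(147) = 6, d(148) = 6, d(149) = 2, d(150) = 12, d(151) = 2. Summing all 151 values: 782. (Dirichlet's divisor formula: Σ_{n ≤ x} d(n) = x ln(x) + (2γ − 1) x + O(√x). For x = 151, the asymptotic estimate is ≈ 780.93.)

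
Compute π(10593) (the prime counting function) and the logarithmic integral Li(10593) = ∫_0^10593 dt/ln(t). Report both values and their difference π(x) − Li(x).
π(10593) = 1291;  Li(10593) ≈ 1310.32;  π(x) − Li(x) ≈ -19.32.

Direct count of primes ≤ 10593 gives π(10593) = 1291. Numerical evaluation of the logarithmic integral gives Li(10593) ≈ 1310.32. The difference π(x) − Li(x) ≈ -19.32 is typically negative for small/moderate x (Li(x) overestimates), though Littlewood's theorem shows this sign changes infinitely often.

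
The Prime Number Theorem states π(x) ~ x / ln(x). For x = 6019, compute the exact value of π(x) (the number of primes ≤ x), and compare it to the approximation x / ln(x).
π(6019) = 785;  x/ln(x) ≈ 691.63;  relative error ≈ 11.89%.

Directly count primes up to 6019: π(6019) = 785. The PNT approximation gives 6019/ln(6019) ≈ 6019/8.70268 ≈ 691.63. Relative error (π(x) − x/ln(x)) / π(x) ≈ 11.89%; the approximation is known to undercount slightly (Li(x) is a better estimate).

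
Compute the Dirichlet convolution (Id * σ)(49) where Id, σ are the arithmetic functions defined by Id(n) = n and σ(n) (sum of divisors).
(Id * σ)(49) = 162

Divisors of 49: [1, 7, 49]. For each d | 49:
  d = 1: Id(1) · σ(49/1) = 1 · 57 = 57
  d = 7: Id(7) · σ(49/7) = 7 · 8 = 56
  d = 49: Id(49) · σ(49/49) = 49 · 1 = 49
Summing: (Id * σ)(49) = 57 + 56 + 49 = 162.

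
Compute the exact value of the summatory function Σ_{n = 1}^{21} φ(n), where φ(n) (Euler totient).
Σ_{n ≤ 21} φ(n) = 140

Compute φ(n) for each 1 ≤ n ≤ 21: φ(1) = 1, φ(2) = 1, φ(3) = 2, φ(4) = 2, φ(5) = 4, φ(6) = 2, φ(7) = 6, φ(8) = 4, φ(9) = 6, φ(10) = 4, φ(11) = 10, φ(12) = 4, φ(13) = 12, φ(14) = 6, φ(15) = 8, φ(16) = 8, φ(17) = 16, φ(18) = 6, φ(19) = 18, φ(20) = 8, φ(21) = 12. Summing all 21 values: 140. (Average order: Σ_{n ≤ x} φ(n) ~ (3/π²) x². For x = 21, (3/π²)·21² ≈ 134.05.)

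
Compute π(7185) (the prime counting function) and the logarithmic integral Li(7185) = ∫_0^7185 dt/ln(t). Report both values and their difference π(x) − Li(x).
π(7185) = 917;  Li(7185) ≈ 935.20;  π(x) − Li(x) ≈ -18.20.

Direct count of primes ≤ 7185 gives π(7185) = 917. Numerical evaluation of the logarithmic integral gives Li(7185) ≈ 935.20. The difference π(x) − Li(x) ≈ -18.20 is typically negative for small/moderate x (Li(x) overestimates), though Littlewood's theorem shows this sign changes infinitely often.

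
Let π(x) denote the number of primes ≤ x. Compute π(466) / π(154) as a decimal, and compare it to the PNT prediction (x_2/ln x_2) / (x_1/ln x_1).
π(466)/π(154) = 90/36 ≈ 2.5000;  PNT prediction ≈ 2.4807.

π(154) = 36 and π(466) = 90, so π(466)/π(154) ≈ 2.5000. The PNT-predicted ratio is (466/ln(466)) / (154/ln(154)) ≈ 2.4807. The two agree to within a few percent, as expected.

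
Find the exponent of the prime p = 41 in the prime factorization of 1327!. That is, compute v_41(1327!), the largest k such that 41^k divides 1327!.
v_41(1327!) = 32

Legendre's formula: v_p(n!) = Σ_{k ≥ 1} ⌊n / p^k⌋. For p = 41, n = 1327, the terms are:
  ⌊1327/41^1⌋ = ⌊1327/41⌋ = 32
(the next term ⌊1327/41^2⌋ = 0, terminating the sum). Summing: v_41(1327!) = 32 = 32.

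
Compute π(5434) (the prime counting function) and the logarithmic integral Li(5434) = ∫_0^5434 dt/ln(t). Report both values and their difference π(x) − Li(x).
π(5434) = 717;  Li(5434) ≈ 734.99;  π(x) − Li(x) ≈ -17.99.

Direct count of primes ≤ 5434 gives π(5434) = 717. Numerical evaluation of the logarithmic integral gives Li(5434) ≈ 734.99. The difference π(x) − Li(x) ≈ -17.99 is typically negative for small/moderate x (Li(x) overestimates), though Littlewood's theorem shows this sign changes infinitely often.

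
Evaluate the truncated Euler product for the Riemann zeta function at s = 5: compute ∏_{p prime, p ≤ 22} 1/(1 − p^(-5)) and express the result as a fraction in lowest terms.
∏ = 995488417328655275157507375/960036697434231116505428608

The primes p ≤ 22 are [2, 3, 5, 7, 11, 13, 17, 19]. For each prime, (1 − 1/p^5)^(-1) = p^5 / (p^5 − 1). The product is (1 − 1/2^5)^(-1), (1 − 1/3^5)^(-1), (1 − 1/5^5)^(-1), (1 − 1/7^5)^(-1), (1 − 1/11^5)^(-1), (1 − 1/13^5)^(-1), (1 − 1/17^5)^(-1), (1 − 1/19^5)^(-1) = ∏ p^5 / (p^5 − 1) = 995488417328655275157507375/960036697434231116505428608.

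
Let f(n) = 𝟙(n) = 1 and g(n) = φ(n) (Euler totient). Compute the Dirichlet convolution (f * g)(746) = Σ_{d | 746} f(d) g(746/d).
(𝟙 * φ)(746) = 746

Divisors of 746: [1, 2, 373, 746]. For each d | 746:
  d = 1: 𝟙(1) · φ(746/1) = 1 · 372 = 372
  d = 2: 𝟙(2) · φ(746/2) = 1 · 372 = 372
  d = 373: 𝟙(373) · φ(746/373) = 1 · 1 = 1
  d = 746: 𝟙(746) · φ(746/746) = 1 · 1 = 1
Summing: (𝟙 * φ)(746) = 372 + 372 + 1 + 1 = 746.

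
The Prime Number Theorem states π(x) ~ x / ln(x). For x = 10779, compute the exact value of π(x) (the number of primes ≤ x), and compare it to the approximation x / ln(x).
π(10779) = 1312;  x/ln(x) ≈ 1160.86;  relative error ≈ 11.52%.

Directly count primes up to 10779: π(10779) = 1312. The PNT approximation gives 10779/ln(10779) ≈ 10779/9.28536 ≈ 1160.86. Relative error (π(x) − x/ln(x)) / π(x) ≈ 11.52%; the approximation is known to undercount slightly (Li(x) is a better estimate).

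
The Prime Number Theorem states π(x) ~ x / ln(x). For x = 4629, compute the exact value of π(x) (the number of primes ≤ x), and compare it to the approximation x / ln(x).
π(4629) = 624;  x/ln(x) ≈ 548.45;  relative error ≈ 12.11%.

Directly count primes up to 4629: π(4629) = 624. The PNT approximation gives 4629/ln(4629) ≈ 4629/8.44010 ≈ 548.45. Relative error (π(x) − x/ln(x)) / π(x) ≈ 12.11%; the approximation is known to undercount slightly (Li(x) is a better estimate).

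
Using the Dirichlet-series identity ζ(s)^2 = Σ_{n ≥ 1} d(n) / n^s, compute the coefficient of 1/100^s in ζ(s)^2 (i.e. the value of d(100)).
d(100) = 9

ζ(s)^2 = (Σ 1/m^s)(Σ 1/k^s). The coefficient of 1/n^s in the product is the number of ordered pairs (m, k) with mk = n, which equals d(n). For n = 100, divisors are [1, 2, 4, 5, 10, 20, 25, 50, 100], so d(100) = 9.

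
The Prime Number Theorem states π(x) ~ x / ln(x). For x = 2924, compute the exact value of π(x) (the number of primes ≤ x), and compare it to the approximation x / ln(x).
π(2924) = 422;  x/ln(x) ≈ 366.38;  relative error ≈ 13.18%.

Directly count primes up to 2924: π(2924) = 422. The PNT approximation gives 2924/ln(2924) ≈ 2924/7.98071 ≈ 366.38. Relative error (π(x) − x/ln(x)) / π(x) ≈ 13.18%; the approximation is known to undercount slightly (Li(x) is a better estimate).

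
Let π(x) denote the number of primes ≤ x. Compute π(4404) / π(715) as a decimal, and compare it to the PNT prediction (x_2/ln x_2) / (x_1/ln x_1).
π(4404)/π(715) = 599/127 ≈ 4.7165;  PNT prediction ≈ 4.8248.

π(715) = 127 and π(4404) = 599, so π(4404)/π(715) ≈ 4.7165. The PNT-predicted ratio is (4404/ln(4404)) / (715/ln(715)) ≈ 4.8248. The two agree to within a few percent, as expected.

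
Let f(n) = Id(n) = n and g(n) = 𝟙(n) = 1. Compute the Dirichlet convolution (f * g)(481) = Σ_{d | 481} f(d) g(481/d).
(Id * 𝟙)(481) = 532

Divisors of 481: [1, 13, 37, 481]. For each d | 481:
  d = 1: Id(1) · 𝟙(481/1) = 1 · 1 = 1
  d = 13: Id(13) · 𝟙(481/13) = 13 · 1 = 13
  d = 37: Id(37) · 𝟙(481/37) = 37 · 1 = 37
  d = 481: Id(481) · 𝟙(481/481) = 481 · 1 = 481
Summing: (Id * 𝟙)(481) = 1 + 13 + 37 + 481 = 532.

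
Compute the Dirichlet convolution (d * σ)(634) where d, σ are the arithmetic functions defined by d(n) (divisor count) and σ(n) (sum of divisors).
(d * σ)(634) = 1600

Divisors of 634: [1, 2, 317, 634]. For each d | 634:
  d = 1: d(1) · σ(634/1) = 1 · 954 = 954
  d = 2: d(2) · σ(634/2) = 2 · 318 = 636
  d = 317: d(317) · σ(634/317) = 2 · 3 = 6
  d = 634: d(634) · σ(634/634) = 4 · 1 = 4
Summing: (d * σ)(634) = 954 + 636 + 6 + 4 = 1600.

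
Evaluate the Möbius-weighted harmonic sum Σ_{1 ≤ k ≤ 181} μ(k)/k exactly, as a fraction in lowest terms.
Σ μ(k)/k = -55899517432623235554411607600017313811576767641103296860860299685947631/5397346292805549782720214077673687806275517530364350655459511599582614290

Values of μ(k) for 1 ≤ k ≤ 181: μ(1) = 1, μ(2) = -1, μ(3) = -1, μ(5) = -1, μ(6) = 1, μ(7) = -1, μ(10) = 1, μ(11) = -1, μ(13) = -1, μ(14) = 1, μ(15) = 1, μ(17) = -1, μ(19) = -1, μ(21) = 1, μ(22) = 1, μ(23) = -1, μ(26) = 1, μ(29) = -1, μ(30) = -1, μ(31) = -1, μ(33) = 1, μ(34) = 1, μ(35) = 1, μ(37) = -1, μ(38) = 1, μ(39) = 1, μ(41) = -1, μ(42) = -1, μ(43) = -1, μ(46) = 1, μ(47) = -1, μ(51) = 1, μ(53) = -1, μ(55) = 1, μ(57) = 1, μ(58) = 1, μ(59) = -1, μ(61) = -1, μ(62) = 1, μ(65) = 1, μ(66) = -1, μ(67) = -1, μ(69) = 1, μ(70) = -1, μ(71) = -1, μ(73) = -1, μ(74) = 1, μ(77) = 1, μ(78) = -1, μ(79) = -1, μ(82) = 1, μ(83) = -1, μ(85) = 1, μ(86) = 1, μ(87) = 1, μ(89) = -1, μ(91) = 1, μ(93) = 1, μ(94) = 1, μ(95) = 1, μ(97) = -1, μ(101) = -1, μ(102) = -1, μ(103) = -1, μ(105) = -1, μ(106) = 1, μ(107) = -1, μ(109) = -1, μ(110) = -1, μ(111) = 1, μ(113) = -1, μ(114) = -1, μ(115) = 1, μ(118) = 1, μ(119) = 1, μ(122) = 1, μ(123) = 1, μ(127) = -1, μ(129) = 1, μ(130) = -1, μ(131) = -1, μ(133) = 1, μ(134) = 1, μ(137) = -1, μ(138) = -1, μ(139) = -1, μ(141) = 1, μ(142) = 1, μ(143) = 1, μ(145) = 1, μ(146) = 1, μ(149) = -1, μ(151) = -1, μ(154) = -1, μ(155) = 1, μ(157) = -1, μ(158) = 1, μ(159) = 1, μ(161) = 1, μ(163) = -1, μ(165) = -1, μ(166) = 1, μ(167) = -1, μ(170) = -1, μ(173) = -1, μ(174) = -1, μ(177) = 1, μ(178) = 1, μ(179) = -1, μ(181) = -1, with μ = 0 on non-squarefree integers. Summing μ(k)/k for k where μ(k) ≠ 0 gives -55899517432623235554411607600017313811576767641103296860860299685947631/5397346292805549782720214077673687806275517530364350655459511599582614290 ≈ -0.0104. (PNT ⟺ this sum → 0 as n → ∞.)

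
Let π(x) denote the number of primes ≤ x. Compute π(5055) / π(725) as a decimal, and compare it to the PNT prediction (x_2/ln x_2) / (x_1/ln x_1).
π(5055)/π(725) = 676/128 ≈ 5.2812;  PNT prediction ≈ 5.3847.

π(725) = 128 and π(5055) = 676, so π(5055)/π(725) ≈ 5.2812. The PNT-predicted ratio is (5055/ln(5055)) / (725/ln(725)) ≈ 5.3847. The two agree to within a few percent, as expected.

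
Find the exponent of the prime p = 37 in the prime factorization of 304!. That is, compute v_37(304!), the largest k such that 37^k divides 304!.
v_37(304!) = 8

Legendre's formula: v_p(n!) = Σ_{k ≥ 1} ⌊n / p^k⌋. For p = 37, n = 304, the terms are:
  ⌊304/37^1⌋ = ⌊304/37⌋ = 8
(the next term ⌊304/37^2⌋ = 0, terminating the sum). Summing: v_37(304!) = 8 = 8.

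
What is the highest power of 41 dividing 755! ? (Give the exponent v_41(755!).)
v_41(755!) = 18

Legendre's formula: v_p(n!) = Σ_{k ≥ 1} ⌊n / p^k⌋. For p = 41, n = 755, the terms are:
  ⌊755/41^1⌋ = ⌊755/41⌋ = 18
(the next term ⌊755/41^2⌋ = 0, terminating the sum). Summing: v_41(755!) = 18 = 18.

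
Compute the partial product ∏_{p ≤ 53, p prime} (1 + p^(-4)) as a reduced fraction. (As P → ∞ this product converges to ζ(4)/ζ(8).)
∏ = 22191296873353842710281222970410269196792920578371108176528669216114688/20586999778381633591344384332656221508370849439367985929948634732675625

The primes p ≤ 53 are [2, 3, 5, 7, 11, 13, 17, 19, 23, 29, 31, 37, 41, 43, 47, 53]. For each, (1 + 1/p^4) = (p^4 + 1)/p^4. Multiplying these fractions over p ∈ [2, 3, 5, 7, 11, 13, 17, 19, 23, 29, 31, 37, 41, 43, 47, 53] gives 22191296873353842710281222970410269196792920578371108176528669216114688/20586999778381633591344384332656221508370849439367985929948634732675625. (In the limit P → ∞ this tends to ζ(4)/ζ(8).)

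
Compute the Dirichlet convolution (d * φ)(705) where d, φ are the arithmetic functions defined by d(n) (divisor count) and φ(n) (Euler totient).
(d * φ)(705) = 1152

Divisors of 705: [1, 3, 5, 15, 47, 141, 235, 705]. For each d | 705:
  d = 1: d(1) · φ(705/1) = 1 · 368 = 368
  d = 3: d(3) · φ(705/3) = 2 · 184 = 368
  d = 5: d(5) · φ(705/5) = 2 · 92 = 184
  d = 15: d(15) · φ(705/15) = 4 · 46 = 184
  d = 47: d(47) · φ(705/47) = 2 · 8 = 16
  d = 141: d(141) · φ(705/141) = 4 · 4 = 16
  d = 235: d(235) · φ(705/235) = 4 · 2 = 8
  d = 705: d(705) · φ(705/705) = 8 · 1 = 8
Summing: (d * φ)(705) = 368 + 368 + 184 + 184 + 16 + 16 + 8 + 8 = 1152.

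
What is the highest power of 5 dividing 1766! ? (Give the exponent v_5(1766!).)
v_5(1766!) = 439

Legendre's formula: v_p(n!) = Σ_{k ≥ 1} ⌊n / p^k⌋. For p = 5, n = 1766, the terms are:
  ⌊1766/5^1⌋ = ⌊1766/5⌋ = 353
  ⌊1766/5^2⌋ = ⌊1766/25⌋ = 70
  ⌊1766/5^3⌋ = ⌊1766/125⌋ = 14
  ⌊1766/5^4⌋ = ⌊1766/625⌋ = 2
(the next term ⌊1766/5^5⌋ = 0, terminating the sum). Summing: v_5(1766!) = 353 + 70 + 14 + 2 = 439.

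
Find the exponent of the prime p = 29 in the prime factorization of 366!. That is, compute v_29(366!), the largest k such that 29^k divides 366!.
v_29(366!) = 12

Legendre's formula: v_p(n!) = Σ_{k ≥ 1} ⌊n / p^k⌋. For p = 29, n = 366, the terms are:
  ⌊366/29^1⌋ = ⌊366/29⌋ = 12
(the next term ⌊366/29^2⌋ = 0, terminating the sum). Summing: v_29(366!) = 12 = 12.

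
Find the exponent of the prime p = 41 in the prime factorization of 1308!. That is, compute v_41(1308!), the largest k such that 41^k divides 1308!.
v_41(1308!) = 31

Legendre's formula: v_p(n!) = Σ_{k ≥ 1} ⌊n / p^k⌋. For p = 41, n = 1308, the terms are:
  ⌊1308/41^1⌋ = ⌊1308/41⌋ = 31
(the next term ⌊1308/41^2⌋ = 0, terminating the sum). Summing: v_41(1308!) = 31 = 31.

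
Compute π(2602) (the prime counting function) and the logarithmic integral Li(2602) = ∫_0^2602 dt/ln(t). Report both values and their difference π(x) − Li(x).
π(2602) = 378;  Li(2602) ≈ 392.61;  π(x) − Li(x) ≈ -14.61.

Direct count of primes ≤ 2602 gives π(2602) = 378. Numerical evaluation of the logarithmic integral gives Li(2602) ≈ 392.61. The difference π(x) − Li(x) ≈ -14.61 is typically negative for small/moderate x (Li(x) overestimates), though Littlewood's theorem shows this sign changes infinitely often.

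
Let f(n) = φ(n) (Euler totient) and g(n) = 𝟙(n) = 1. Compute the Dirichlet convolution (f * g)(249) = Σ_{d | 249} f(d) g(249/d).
(φ * 𝟙)(249) = 249

Divisors of 249: [1, 3, 83, 249]. For each d | 249:
  d = 1: φ(1) · 𝟙(249/1) = 1 · 1 = 1
  d = 3: φ(3) · 𝟙(249/3) = 2 · 1 = 2
  d = 83: φ(83) · 𝟙(249/83) = 82 · 1 = 82
  d = 249: φ(249) · 𝟙(249/249) = 164 · 1 = 164
Summing: (φ * 𝟙)(249) = 1 + 2 + 82 + 164 = 249.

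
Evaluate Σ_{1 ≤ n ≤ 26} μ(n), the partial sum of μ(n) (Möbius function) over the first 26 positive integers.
Σ_{n ≤ 26} μ(n) = -1

Compute μ(n) for each 1 ≤ n ≤ 26: μ(1) = 1, μ(2) = -1, μ(3) = -1, μ(4) = 0, μ(5) = -1, μ(6) = 1, μ(7) = -1, μ(8) = 0, μ(9) = 0, μ(10) = 1, μ(11) = -1, μ(12) = 0, μ(13) = -1, μ(14) = 1, μ(15) = 1, μ(16) = 0, μ(17) = -1, μ(18) = 0, μ(19) = -1, μ(20) = 0, μ(21) = 1, μ(22) = 1, μ(23) = -1, μ(24) = 0, μ(25) = 0, μ(26) = 1. Summing all 26 values: -1. (Mertens function M(x) = Σ_{n ≤ x} μ(n); on average M(x) should be small (PNT ⟺ M(x) = o(x)).)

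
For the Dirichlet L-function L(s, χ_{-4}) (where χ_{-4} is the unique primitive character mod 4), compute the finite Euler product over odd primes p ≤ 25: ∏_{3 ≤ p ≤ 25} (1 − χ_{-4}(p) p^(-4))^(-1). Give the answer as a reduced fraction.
∏ = 2907090265708363109850475/2939590979896221115088896

The odd primes p ≤ 25 are [3, 5, 7, 11, 13, 17, 19, 23]. For each, χ(p) = 1 if p ≡ 1 mod 4, χ(p) = −1 if p ≡ 3 mod 4. Taking (1 − χ(p)/p^4)^(-1) = p^4/(p^4 − χ(p)): (1 − (-1)/3^4)^(-1) · (1 − (1)/5^4)^(-1) · (1 − (-1)/7^4)^(-1) · (1 − (-1)/11^4)^(-1) · (1 − (1)/13^4)^(-1) · (1 − (1)/17^4)^(-1) · (1 − (-1)/19^4)^(-1) · (1 − (-1)/23^4)^(-1) = 2907090265708363109850475/2939590979896221115088896.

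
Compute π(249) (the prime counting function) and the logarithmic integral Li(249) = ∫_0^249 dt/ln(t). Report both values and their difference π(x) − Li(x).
π(249) = 53;  Li(249) ≈ 59.25;  π(x) − Li(x) ≈ -6.25.

Direct count of primes ≤ 249 gives π(249) = 53. Numerical evaluation of the logarithmic integral gives Li(249) ≈ 59.25. The difference π(x) − Li(x) ≈ -6.25 is typically negative for small/moderate x (Li(x) overestimates), though Littlewood's theorem shows this sign changes infinitely often.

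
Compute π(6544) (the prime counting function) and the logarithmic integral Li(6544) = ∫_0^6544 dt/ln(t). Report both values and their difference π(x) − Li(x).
π(6544) = 844;  Li(6544) ≈ 862.63;  π(x) − Li(x) ≈ -18.63.

Direct count of primes ≤ 6544 gives π(6544) = 844. Numerical evaluation of the logarithmic integral gives Li(6544) ≈ 862.63. The difference π(x) − Li(x) ≈ -18.63 is typically negative for small/moderate x (Li(x) overestimates), though Littlewood's theorem shows this sign changes infinitely often.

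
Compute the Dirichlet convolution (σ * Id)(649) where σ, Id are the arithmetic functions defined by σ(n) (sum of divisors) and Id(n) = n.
(σ * Id)(649) = 2737

Divisors of 649: [1, 11, 59, 649]. For each d | 649:
  d = 1: σ(1) · Id(649/1) = 1 · 649 = 649
  d = 11: σ(11) · Id(649/11) = 12 · 59 = 708
  d = 59: σ(59) · Id(649/59) = 60 · 11 = 660
  d = 649: σ(649) · Id(649/649) = 720 · 1 = 720
Summing: (σ * Id)(649) = 649 + 708 + 660 + 720 = 2737.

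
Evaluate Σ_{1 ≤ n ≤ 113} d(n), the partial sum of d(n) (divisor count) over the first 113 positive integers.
Σ_{n ≤ 113} d(n) = 554

Compute d(n) for each 1 ≤ n ≤ 113: d(1) = 1, d(2) = 2, d(3) = 2, d(4) = 3, d(5) = 2, d(6) = 4, d(7) = 2, d(8) = 4, d(9) = 3, d(10) = 4, d(11) = 2, d(12) = 6, d(13) = 2, d(14) = 4, d(15) = 4, d(16) = 5, d(17) = 2, d(18) = 6, d(19) = 2, d(20) = 6, d(21) = 4, d(22) = 4, d(23) = 2, d(24) = 8, d(25) = 3, d(26) = 4, d(27) = 4, d(28) = 6, d(29) = 2, d(30) = 8, d(31) = 2, d(32) = 6, d(33) = 4, d(34) = 4, d(35) = 4, d(36) = 9, d(37) = 2, d(38) = 4, d(39) = 4, d(40) = 8, d(41) = 2, d(42) = 8, d(43) = 2, d(44) = 6, d(45) = 6, d(46) = 4, d(47) = 2, d(48) = 10, d(49) = 3, d(50) = 6, d(51) = 4, d(52) = 6, d(53) = 2, d(54) = 8, d(55) = 4, d(56) = 8, d(57) = 4, d(58) = 4, d(59) = 2, d(60) = 12, d(61) = 2, d(62) = 4, d(63) = 6, d(64) = 7, d(65) = 4, d(66) = 8, d(67) = 2, d(68) = 6, d(69) = 4, d(70) = 8, d(71) = 2, d(72) = 12, d(73) = 2, d(74) = 4, d(75) = 6, d(76) = 6, d(77) = 4, d(78) = 8, d(79) = 2, d(80) = 10, d(81) = 5, d(82) = 4, d(83) = 2, d(84) = 12, d(85) = 4, d(86) = 4, d(87) = 4, d(88) = 8, d(89) = 2, d(90) = 12, d(91) = 4, d(92) = 6, d(93) = 4, d(94) = 4, d(95) = 4, d(96) = 12, d(97) = 2, d(98) = 6, d(99) = 6, d(100) = 9, d(101) = 2, d(102) = 8, d(103) = 2, d(104) = 8, d(105) = 8, d(106) = 4, d(107) = 2, d(108) = 12, d(109) = 2, d(110) = 8, d(111) = 4, d(112) = 10, d(113) = 2. Summing all 113 values: 554. (Dirichlet's divisor formula: Σ_{n ≤ x} d(n) = x ln(x) + (2γ − 1) x + O(√x). For x = 113, the asymptotic estimate is ≈ 551.65.)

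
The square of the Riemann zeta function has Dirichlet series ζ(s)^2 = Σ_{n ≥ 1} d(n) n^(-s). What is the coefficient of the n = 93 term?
d(93) = 4

ζ(s)^2 = (Σ 1/m^s)(Σ 1/k^s). The coefficient of 1/n^s in the product is the number of ordered pairs (m, k) with mk = n, which equals d(n). For n = 93, divisors are [1, 3, 31, 93], so d(93) = 4.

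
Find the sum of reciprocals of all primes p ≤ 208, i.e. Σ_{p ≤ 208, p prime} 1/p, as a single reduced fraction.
Σ 1/p = 15202313841027497739047080375538859939135227730139536997746371469607707132833646367/7799922041683461553249199106329813876687996789903550945093032474868511536164700810

π(208) = 46, so the primes ≤ 208 are [2, 3, 5, 7, 11, 13, 17, 19, 23, 29, 31, 37, 41, 43, 47, 53, 59, 61, 67, 71, 73, 79, 83, 89, 97, 101, 103, 107, 109, 113, 127, 131, 137, 139, 149, 151, 157, 163, 167, 173, 179, 181, 191, 193, 197, 199]. Summing 1/p over these primes: 15202313841027497739047080375538859939135227730139536997746371469607707132833646367/7799922041683461553249199106329813876687996789903550945093032474868511536164700810 ≈ 1.9490. Mertens estimate ln ln(208) + 0.2615 ≈ 1.9363.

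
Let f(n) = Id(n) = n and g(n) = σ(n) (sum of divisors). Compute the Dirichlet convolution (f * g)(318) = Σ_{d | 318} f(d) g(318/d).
(Id * σ)(318) = 3745

Divisors of 318: [1, 2, 3, 6, 53, 106, 159, 318]. For each d | 318:
  d = 1: Id(1) · σ(318/1) = 1 · 648 = 648
  d = 2: Id(2) · σ(318/2) = 2 · 216 = 432
  d = 3: Id(3) · σ(318/3) = 3 · 162 = 486
  d = 6: Id(6) · σ(318/6) = 6 · 54 = 324
  d = 53: Id(53) · σ(318/53) = 53 · 12 = 636
  d = 106: Id(106) · σ(318/106) = 106 · 4 = 424
  d = 159: Id(159) · σ(318/159) = 159 · 3 = 477
  d = 318: Id(318) · σ(318/318) = 318 · 1 = 318
Summing: (Id * σ)(318) = 648 + 432 + 486 + 324 + 636 + 424 + 477 + 318 = 3745.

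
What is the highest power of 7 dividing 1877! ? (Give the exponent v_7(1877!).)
v_7(1877!) = 311

Legendre's formula: v_p(n!) = Σ_{k ≥ 1} ⌊n / p^k⌋. For p = 7, n = 1877, the terms are:
  ⌊1877/7^1⌋ = ⌊1877/7⌋ = 268
  ⌊1877/7^2⌋ = ⌊1877/49⌋ = 38
  ⌊1877/7^3⌋ = ⌊1877/343⌋ = 5
(the next term ⌊1877/7^4⌋ = 0, terminating the sum). Summing: v_7(1877!) = 268 + 38 + 5 = 311.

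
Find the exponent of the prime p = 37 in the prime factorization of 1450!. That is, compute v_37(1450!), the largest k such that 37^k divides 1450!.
v_37(1450!) = 40

Legendre's formula: v_p(n!) = Σ_{k ≥ 1} ⌊n / p^k⌋. For p = 37, n = 1450, the terms are:
  ⌊1450/37^1⌋ = ⌊1450/37⌋ = 39
  ⌊1450/37^2⌋ = ⌊1450/1369⌋ = 1
(the next term ⌊1450/37^3⌋ = 0, terminating the sum). Summing: v_37(1450!) = 39 + 1 = 40.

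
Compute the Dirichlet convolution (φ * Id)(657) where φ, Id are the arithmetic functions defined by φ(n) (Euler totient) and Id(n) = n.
(φ * Id)(657) = 3045

Divisors of 657: [1, 3, 9, 73, 219, 657]. For each d | 657:
  d = 1: φ(1) · Id(657/1) = 1 · 657 = 657
  d = 3: φ(3) · Id(657/3) = 2 · 219 = 438
  d = 9: φ(9) · Id(657/9) = 6 · 73 = 438
  d = 73: φ(73) · Id(657/73) = 72 · 9 = 648
  d = 219: φ(219) · Id(657/219) = 144 · 3 = 432
  d = 657: φ(657) · Id(657/657) = 432 · 1 = 432
Summing: (φ * Id)(657) = 657 + 438 + 438 + 648 + 432 + 432 = 3045.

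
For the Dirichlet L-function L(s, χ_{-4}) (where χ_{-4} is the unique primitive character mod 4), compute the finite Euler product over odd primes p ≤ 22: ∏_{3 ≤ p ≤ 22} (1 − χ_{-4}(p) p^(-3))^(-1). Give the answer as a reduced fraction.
∏ = 2463517706231725/2542314678779904

The odd primes p ≤ 22 are [3, 5, 7, 11, 13, 17, 19]. For each, χ(p) = 1 if p ≡ 1 mod 4, χ(p) = −1 if p ≡ 3 mod 4. Taking (1 − χ(p)/p^3)^(-1) = p^3/(p^3 − χ(p)): (1 − (-1)/3^3)^(-1) · (1 − (1)/5^3)^(-1) · (1 − (-1)/7^3)^(-1) · (1 − (-1)/11^3)^(-1) · (1 − (1)/13^3)^(-1) · (1 − (1)/17^3)^(-1) · (1 − (-1)/19^3)^(-1) = 2463517706231725/2542314678779904.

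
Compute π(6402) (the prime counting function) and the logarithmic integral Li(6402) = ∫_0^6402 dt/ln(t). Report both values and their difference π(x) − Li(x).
π(6402) = 834;  Li(6402) ≈ 846.45;  π(x) − Li(x) ≈ -12.45.

Direct count of primes ≤ 6402 gives π(6402) = 834. Numerical evaluation of the logarithmic integral gives Li(6402) ≈ 846.45. The difference π(x) − Li(x) ≈ -12.45 is typically negative for small/moderate x (Li(x) overestimates), though Littlewood's theorem shows this sign changes infinitely often.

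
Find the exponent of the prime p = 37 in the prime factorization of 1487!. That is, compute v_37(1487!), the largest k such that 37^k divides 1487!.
v_37(1487!) = 41

Legendre's formula: v_p(n!) = Σ_{k ≥ 1} ⌊n / p^k⌋. For p = 37, n = 1487, the terms are:
  ⌊1487/37^1⌋ = ⌊1487/37⌋ = 40
  ⌊1487/37^2⌋ = ⌊1487/1369⌋ = 1
(the next term ⌊1487/37^3⌋ = 0, terminating the sum). Summing: v_37(1487!) = 40 + 1 = 41.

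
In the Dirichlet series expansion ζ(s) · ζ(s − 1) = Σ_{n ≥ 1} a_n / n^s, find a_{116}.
σ(116) = 210

In the product (Σ m^0/m^s)(Σ k / k^s) = Σ (Σ_{d | n} d) / n^s, the coefficient of 1/n^s is σ(n) = Σ_{d | n} d. For n = 116, divisors are [1, 2, 4, 29, 58, 116]; summing: σ(116) = 210.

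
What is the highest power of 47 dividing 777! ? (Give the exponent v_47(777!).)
v_47(777!) = 16

Legendre's formula: v_p(n!) = Σ_{k ≥ 1} ⌊n / p^k⌋. For p = 47, n = 777, the terms are:
  ⌊777/47^1⌋ = ⌊777/47⌋ = 16
(the next term ⌊777/47^2⌋ = 0, terminating the sum). Summing: v_47(777!) = 16 = 16.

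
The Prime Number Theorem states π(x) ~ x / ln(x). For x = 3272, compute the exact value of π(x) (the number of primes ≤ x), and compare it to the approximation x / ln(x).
π(3272) = 462;  x/ln(x) ≈ 404.29;  relative error ≈ 12.49%.

Directly count primes up to 3272: π(3272) = 462. The PNT approximation gives 3272/ln(3272) ≈ 3272/8.09316 ≈ 404.29. Relative error (π(x) − x/ln(x)) / π(x) ≈ 12.49%; the approximation is known to undercount slightly (Li(x) is a better estimate).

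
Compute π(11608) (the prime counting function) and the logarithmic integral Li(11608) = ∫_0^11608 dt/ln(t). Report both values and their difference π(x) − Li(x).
π(11608) = 1396;  Li(11608) ≈ 1419.29;  π(x) − Li(x) ≈ -23.29.

Direct count of primes ≤ 11608 gives π(11608) = 1396. Numerical evaluation of the logarithmic integral gives Li(11608) ≈ 1419.29. The difference π(x) − Li(x) ≈ -23.29 is typically negative for small/moderate x (Li(x) overestimates), though Littlewood's theorem shows this sign changes infinitely often.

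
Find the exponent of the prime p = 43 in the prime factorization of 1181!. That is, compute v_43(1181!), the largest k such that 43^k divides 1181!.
v_43(1181!) = 27

Legendre's formula: v_p(n!) = Σ_{k ≥ 1} ⌊n / p^k⌋. For p = 43, n = 1181, the terms are:
  ⌊1181/43^1⌋ = ⌊1181/43⌋ = 27
(the next term ⌊1181/43^2⌋ = 0, terminating the sum). Summing: v_43(1181!) = 27 = 27.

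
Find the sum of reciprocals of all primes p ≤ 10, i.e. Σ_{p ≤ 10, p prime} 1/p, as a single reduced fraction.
Σ 1/p = 247/210

π(10) = 4, so the primes ≤ 10 are [2, 3, 5, 7]. Summing 1/p over these primes: 247/210 ≈ 1.1762. Mertens estimate ln ln(10) + 0.2615 ≈ 1.0955.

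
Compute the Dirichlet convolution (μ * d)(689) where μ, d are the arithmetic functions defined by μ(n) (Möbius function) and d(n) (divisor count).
(μ * d)(689) = 1

Divisors of 689: [1, 13, 53, 689]. For each d | 689:
  d = 1: μ(1) · d(689/1) = 1 · 4 = 4
  d = 13: μ(13) · d(689/13) = -1 · 2 = -2
  d = 53: μ(53) · d(689/53) = -1 · 2 = -2
  d = 689: μ(689) · d(689/689) = 1 · 1 = 1
Summing: (μ * d)(689) = 4 + -2 + -2 + 1 = 1.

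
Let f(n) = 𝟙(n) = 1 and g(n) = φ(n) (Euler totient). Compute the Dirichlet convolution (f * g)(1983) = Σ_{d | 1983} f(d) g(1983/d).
(𝟙 * φ)(1983) = 1983

Divisors of 1983: [1, 3, 661, 1983]. For each d | 1983:
  d = 1: 𝟙(1) · φ(1983/1) = 1 · 1320 = 1320
  d = 3: 𝟙(3) · φ(1983/3) = 1 · 660 = 660
  d = 661: 𝟙(661) · φ(1983/661) = 1 · 2 = 2
  d = 1983: 𝟙(1983) · φ(1983/1983) = 1 · 1 = 1
Summing: (𝟙 * φ)(1983) = 1320 + 660 + 2 + 1 = 1983.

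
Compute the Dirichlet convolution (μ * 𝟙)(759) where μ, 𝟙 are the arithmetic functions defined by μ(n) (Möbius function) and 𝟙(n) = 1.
(μ * 𝟙)(759) = 0

Divisors of 759: [1, 3, 11, 23, 33, 69, 253, 759]. For each d | 759:
  d = 1: μ(1) · 𝟙(759/1) = 1 · 1 = 1
  d = 3: μ(3) · 𝟙(759/3) = -1 · 1 = -1
  d = 11: μ(11) · 𝟙(759/11) = -1 · 1 = -1
  d = 23: μ(23) · 𝟙(759/23) = -1 · 1 = -1
  d = 33: μ(33) · 𝟙(759/33) = 1 · 1 = 1
  d = 69: μ(69) · 𝟙(759/69) = 1 · 1 = 1
  d = 253: μ(253) · 𝟙(759/253) = 1 · 1 = 1
  d = 759: μ(759) · 𝟙(759/759) = -1 · 1 = -1
Summing: (μ * 𝟙)(759) = 1 + -1 + -1 + -1 + 1 + 1 + 1 + -1 = 0.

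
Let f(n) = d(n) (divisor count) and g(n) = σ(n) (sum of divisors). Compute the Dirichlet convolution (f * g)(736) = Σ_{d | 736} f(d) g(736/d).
(d * σ)(736) = 5694

Divisors of 736: [1, 2, 4, 8, 16, 23, 32, 46, 92, 184, 368, 736]. For each d | 736:
  d = 1: d(1) · σ(736/1) = 1 · 1512 = 1512
  d = 2: d(2) · σ(736/2) = 2 · 744 = 1488
  d = 4: d(4) · σ(736/4) = 3 · 360 = 1080
  d = 8: d(8) · σ(736/8) = 4 · 168 = 672
  d = 16: d(16) · σ(736/16) = 5 · 72 = 360
  d = 23: d(23) · σ(736/23) = 2 · 63 = 126
  d = 32: d(32) · σ(736/32) = 6 · 24 = 144
  d = 46: d(46) · σ(736/46) = 4 · 31 = 124
  d = 92: d(92) · σ(736/92) = 6 · 15 = 90
  d = 184: d(184) · σ(736/184) = 8 · 7 = 56
  d = 368: d(368) · σ(736/368) = 10 · 3 = 30
  d = 736: d(736) · σ(736/736) = 12 · 1 = 12
Summing: (d * σ)(736) = 1512 + 1488 + 1080 + 672 + 360 + 126 + 144 + 124 + 90 + 56 + 30 + 12 = 5694.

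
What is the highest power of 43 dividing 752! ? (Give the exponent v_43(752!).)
v_43(752!) = 17

Legendre's formula: v_p(n!) = Σ_{k ≥ 1} ⌊n / p^k⌋. For p = 43, n = 752, the terms are:
  ⌊752/43^1⌋ = ⌊752/43⌋ = 17
(the next term ⌊752/43^2⌋ = 0, terminating the sum). Summing: v_43(752!) = 17 = 17.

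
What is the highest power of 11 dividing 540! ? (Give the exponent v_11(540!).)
v_11(540!) = 53

Legendre's formula: v_p(n!) = Σ_{k ≥ 1} ⌊n / p^k⌋. For p = 11, n = 540, the terms are:
  ⌊540/11^1⌋ = ⌊540/11⌋ = 49
  ⌊540/11^2⌋ = ⌊540/121⌋ = 4
(the next term ⌊540/11^3⌋ = 0, terminating the sum). Summing: v_11(540!) = 49 + 4 = 53.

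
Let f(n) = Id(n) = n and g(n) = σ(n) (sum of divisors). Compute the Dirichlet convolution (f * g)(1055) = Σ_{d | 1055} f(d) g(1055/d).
(Id * σ)(1055) = 4653

Divisors of 1055: [1, 5, 211, 1055]. For each d | 1055:
  d = 1: Id(1) · σ(1055/1) = 1 · 1272 = 1272
  d = 5: Id(5) · σ(1055/5) = 5 · 212 = 1060
  d = 211: Id(211) · σ(1055/211) = 211 · 6 = 1266
  d = 1055: Id(1055) · σ(1055/1055) = 1055 · 1 = 1055
Summing: (Id * σ)(1055) = 1272 + 1060 + 1266 + 1055 = 4653.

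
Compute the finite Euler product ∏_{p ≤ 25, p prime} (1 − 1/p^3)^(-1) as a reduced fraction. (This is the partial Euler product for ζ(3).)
∏ = 580625301352525/483109627290624

The primes p ≤ 25 are [2, 3, 5, 7, 11, 13, 17, 19, 23]. For each prime, (1 − 1/p^3)^(-1) = p^3 / (p^3 − 1). The product is (1 − 1/2^3)^(-1), (1 − 1/3^3)^(-1), (1 − 1/5^3)^(-1), (1 − 1/7^3)^(-1), (1 − 1/11^3)^(-1), (1 − 1/13^3)^(-1), (1 − 1/17^3)^(-1), (1 − 1/19^3)^(-1), (1 − 1/23^3)^(-1) = ∏ p^3 / (p^3 − 1) = 580625301352525/483109627290624.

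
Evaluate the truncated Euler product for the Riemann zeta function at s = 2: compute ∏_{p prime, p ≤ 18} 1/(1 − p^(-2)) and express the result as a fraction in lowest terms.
∏ = 206841635/127401984

The primes p ≤ 18 are [2, 3, 5, 7, 11, 13, 17]. For each prime, (1 − 1/p^2)^(-1) = p^2 / (p^2 − 1). The product is (1 − 1/2^2)^(-1), (1 − 1/3^2)^(-1), (1 − 1/5^2)^(-1), (1 − 1/7^2)^(-1), (1 − 1/11^2)^(-1), (1 − 1/13^2)^(-1), (1 − 1/17^2)^(-1) = ∏ p^2 / (p^2 − 1) = 206841635/127401984.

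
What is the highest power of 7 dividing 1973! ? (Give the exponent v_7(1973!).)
v_7(1973!) = 326

Legendre's formula: v_p(n!) = Σ_{k ≥ 1} ⌊n / p^k⌋. For p = 7, n = 1973, the terms are:
  ⌊1973/7^1⌋ = ⌊1973/7⌋ = 281
  ⌊1973/7^2⌋ = ⌊1973/49⌋ = 40
  ⌊1973/7^3⌋ = ⌊1973/343⌋ = 5
(the next term ⌊1973/7^4⌋ = 0, terminating the sum). Summing: v_7(1973!) = 281 + 40 + 5 = 326.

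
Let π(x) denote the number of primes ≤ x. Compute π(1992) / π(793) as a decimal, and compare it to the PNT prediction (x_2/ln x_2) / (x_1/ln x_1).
π(1992)/π(793) = 300/138 ≈ 2.1739;  PNT prediction ≈ 2.2074.

π(793) = 138 and π(1992) = 300, so π(1992)/π(793) ≈ 2.1739. The PNT-predicted ratio is (1992/ln(1992)) / (793/ln(793)) ≈ 2.2074. The two agree to within a few percent, as expected.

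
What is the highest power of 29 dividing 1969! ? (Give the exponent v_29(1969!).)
v_29(1969!) = 69

Legendre's formula: v_p(n!) = Σ_{k ≥ 1} ⌊n / p^k⌋. For p = 29, n = 1969, the terms are:
  ⌊1969/29^1⌋ = ⌊1969/29⌋ = 67
  ⌊1969/29^2⌋ = ⌊1969/841⌋ = 2
(the next term ⌊1969/29^3⌋ = 0, terminating the sum). Summing: v_29(1969!) = 67 + 2 = 69.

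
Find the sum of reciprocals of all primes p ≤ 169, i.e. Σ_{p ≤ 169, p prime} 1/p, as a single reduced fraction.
Σ 1/p = 1840793455149223796977553240989608507934961889604586193282330007699/962947420735983927056946215901134429196419130606213075415963491270

π(169) = 39, so the primes ≤ 169 are [2, 3, 5, 7, 11, 13, 17, 19, 23, 29, 31, 37, 41, 43, 47, 53, 59, 61, 67, 71, 73, 79, 83, 89, 97, 101, 103, 107, 109, 113, 127, 131, 137, 139, 149, 151, 157, 163, 167]. Summing 1/p over these primes: 1840793455149223796977553240989608507934961889604586193282330007699/962947420735983927056946215901134429196419130606213075415963491270 ≈ 1.9116. Mertens estimate ln ln(169) + 0.2615 ≈ 1.8966.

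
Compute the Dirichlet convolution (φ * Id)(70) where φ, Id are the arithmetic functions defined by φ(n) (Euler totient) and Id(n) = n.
(φ * Id)(70) = 351

Divisors of 70: [1, 2, 5, 7, 10, 14, 35, 70]. For each d | 70:
  d = 1: φ(1) · Id(70/1) = 1 · 70 = 70
  d = 2: φ(2) · Id(70/2) = 1 · 35 = 35
  d = 5: φ(5) · Id(70/5) = 4 · 14 = 56
  d = 7: φ(7) · Id(70/7) = 6 · 10 = 60
  d = 10: φ(10) · Id(70/10) = 4 · 7 = 28
  d = 14: φ(14) · Id(70/14) = 6 · 5 = 30
  d = 35: φ(35) · Id(70/35) = 24 · 2 = 48
  d = 70: φ(70) · Id(70/70) = 24 · 1 = 24
Summing: (φ * Id)(70) = 70 + 35 + 56 + 60 + 28 + 30 + 48 + 24 = 351.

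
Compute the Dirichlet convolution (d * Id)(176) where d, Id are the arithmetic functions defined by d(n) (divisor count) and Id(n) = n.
(d * Id)(176) = 741

Divisors of 176: [1, 2, 4, 8, 11, 16, 22, 44, 88, 176]. For each d | 176:
  d = 1: d(1) · Id(176/1) = 1 · 176 = 176
  d = 2: d(2) · Id(176/2) = 2 · 88 = 176
  d = 4: d(4) · Id(176/4) = 3 · 44 = 132
  d = 8: d(8) · Id(176/8) = 4 · 22 = 88
  d = 11: d(11) · Id(176/11) = 2 · 16 = 32
  d = 16: d(16) · Id(176/16) = 5 · 11 = 55
  d = 22: d(22) · Id(176/22) = 4 · 8 = 32
  d = 44: d(44) · Id(176/44) = 6 · 4 = 24
  d = 88: d(88) · Id(176/88) = 8 · 2 = 16
  d = 176: d(176) · Id(176/176) = 10 · 1 = 10
Summing: (d * Id)(176) = 176 + 176 + 132 + 88 + 32 + 55 + 32 + 24 + 16 + 10 = 741.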